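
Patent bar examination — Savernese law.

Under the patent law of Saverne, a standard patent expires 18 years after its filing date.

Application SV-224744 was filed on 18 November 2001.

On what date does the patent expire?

November 18, 2019

Filing date + 18 years → 18 November 2019.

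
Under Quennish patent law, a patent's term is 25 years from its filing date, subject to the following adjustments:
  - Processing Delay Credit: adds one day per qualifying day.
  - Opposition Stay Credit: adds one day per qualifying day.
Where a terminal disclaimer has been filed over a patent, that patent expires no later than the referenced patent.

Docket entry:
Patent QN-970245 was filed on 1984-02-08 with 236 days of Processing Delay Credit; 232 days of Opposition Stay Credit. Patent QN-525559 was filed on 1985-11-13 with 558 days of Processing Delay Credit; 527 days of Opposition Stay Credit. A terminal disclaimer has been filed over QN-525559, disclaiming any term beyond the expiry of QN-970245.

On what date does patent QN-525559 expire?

Natural term of QN-525559:
  Base: filing + 25 years → 13 November 2010.
  Processing Delay Credit: +558 days → 24 May 2012.
  Opposition Stay Credit: +527 days → 2 November 2013.
Expiry of referenced patent QN-970245:
  Base: filing + 25 years → 8 February 2009.
  Processing Delay Credit: +236 days → 2 October 2009.
  Opposition Stay Credit: +232 days → 22 May 2010.
Terminal disclaimer: QN-525559 expires on the earlier of 2 November 2013 and 22 May 2010.

2010-05-22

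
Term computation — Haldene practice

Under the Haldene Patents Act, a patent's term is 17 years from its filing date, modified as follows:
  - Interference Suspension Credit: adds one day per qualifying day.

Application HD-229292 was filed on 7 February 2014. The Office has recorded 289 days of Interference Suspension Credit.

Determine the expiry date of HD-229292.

2031-11-23

Base term: filing date + 17 years → 7 February 2031.
Interference Suspension Credit: +289 days → 23 November 2031.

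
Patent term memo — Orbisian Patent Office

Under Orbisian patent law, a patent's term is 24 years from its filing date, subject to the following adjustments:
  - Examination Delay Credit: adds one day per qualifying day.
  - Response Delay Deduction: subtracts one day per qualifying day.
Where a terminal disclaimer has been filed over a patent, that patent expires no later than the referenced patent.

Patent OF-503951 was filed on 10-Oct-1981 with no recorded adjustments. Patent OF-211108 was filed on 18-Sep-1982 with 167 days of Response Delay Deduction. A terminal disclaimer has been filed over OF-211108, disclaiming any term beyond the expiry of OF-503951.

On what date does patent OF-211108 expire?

Natural term of OF-211108:
  Base: filing + 24 years → 18 September 2006.
  Response Delay Deduction: −167 days → 4 April 2006.
Expiry of referenced patent OF-503951:
  Base: filing + 24 years → 10 October 2005.
Terminal disclaimer: OF-211108 expires on the earlier of 4 April 2006 and 10 October 2005.

October 10, 2005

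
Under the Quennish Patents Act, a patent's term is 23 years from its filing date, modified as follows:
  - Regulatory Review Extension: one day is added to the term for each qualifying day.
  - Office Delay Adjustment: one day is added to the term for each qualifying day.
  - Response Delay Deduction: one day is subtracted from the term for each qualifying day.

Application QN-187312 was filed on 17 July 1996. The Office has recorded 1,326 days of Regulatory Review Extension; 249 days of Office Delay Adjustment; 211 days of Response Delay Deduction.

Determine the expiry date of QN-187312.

Base term: filing date + 23 years → 17 July 2019.
Regulatory Review Extension: +1326 days → 4 March 2023.
Office Delay Adjustment: +249 days → 8 November 2023.
Response Delay Deduction: −211 days → 11 April 2023.

2023-04-11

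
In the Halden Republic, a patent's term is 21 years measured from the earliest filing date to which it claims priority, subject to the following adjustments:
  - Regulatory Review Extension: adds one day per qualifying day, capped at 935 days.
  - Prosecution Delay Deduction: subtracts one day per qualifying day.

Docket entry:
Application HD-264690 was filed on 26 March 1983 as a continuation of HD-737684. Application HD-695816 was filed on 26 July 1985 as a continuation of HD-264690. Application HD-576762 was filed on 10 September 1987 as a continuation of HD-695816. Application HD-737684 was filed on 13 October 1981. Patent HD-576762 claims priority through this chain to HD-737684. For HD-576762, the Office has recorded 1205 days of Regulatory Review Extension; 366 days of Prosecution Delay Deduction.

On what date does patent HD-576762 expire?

2004-05-04

Earliest priority filing: 13 October 1981.
Base term: 13 October 1981 + 21 years → 13 October 2002.
Regulatory Review Extension: 1205 days claimed exceeds the 935-day cap, so +935 days → 5 May 2005.
Prosecution Delay Deduction: −366 days → 4 May 2004.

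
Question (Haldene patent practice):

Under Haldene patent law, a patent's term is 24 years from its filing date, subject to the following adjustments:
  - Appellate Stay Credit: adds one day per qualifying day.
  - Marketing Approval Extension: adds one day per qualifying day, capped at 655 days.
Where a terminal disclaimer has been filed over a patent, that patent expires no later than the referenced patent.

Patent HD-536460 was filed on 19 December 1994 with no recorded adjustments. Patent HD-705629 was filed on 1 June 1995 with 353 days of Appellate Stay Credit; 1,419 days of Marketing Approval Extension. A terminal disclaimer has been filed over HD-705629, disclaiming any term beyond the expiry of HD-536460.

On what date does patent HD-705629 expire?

Natural term of HD-705629:
  Base: filing + 24 years → 1 June 2019.
  Appellate Stay Credit: +353 days → 19 May 2020.
  Marketing Approval Extension: 1419 days claimed exceeds the 655-day cap, so +655 days → 5 March 2022.
Expiry of referenced patent HD-536460:
  Base: filing + 24 years → 19 December 2018.
Terminal disclaimer: HD-705629 expires on the earlier of 5 March 2022 and 19 December 2018.

2018-12-19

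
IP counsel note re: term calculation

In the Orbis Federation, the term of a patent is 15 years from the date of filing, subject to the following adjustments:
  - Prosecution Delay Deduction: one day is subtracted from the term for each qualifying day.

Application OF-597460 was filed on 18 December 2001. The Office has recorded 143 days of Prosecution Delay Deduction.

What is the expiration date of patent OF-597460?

Base term: filing date + 15 years → 18 December 2016.
Prosecution Delay Deduction: −143 days → 28 July 2016.

2016-07-28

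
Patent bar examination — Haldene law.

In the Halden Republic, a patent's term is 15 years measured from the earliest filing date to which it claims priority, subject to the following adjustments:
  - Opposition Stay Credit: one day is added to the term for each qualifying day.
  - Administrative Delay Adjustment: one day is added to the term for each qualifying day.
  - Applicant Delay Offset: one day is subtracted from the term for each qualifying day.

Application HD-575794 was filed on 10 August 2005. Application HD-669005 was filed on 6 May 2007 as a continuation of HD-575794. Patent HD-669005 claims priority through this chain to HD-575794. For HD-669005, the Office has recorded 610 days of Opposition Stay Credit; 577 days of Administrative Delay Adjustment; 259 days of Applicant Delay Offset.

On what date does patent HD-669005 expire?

February 24, 2023

Earliest priority filing: 10 August 2005.
Base term: 10 August 2005 + 15 years → 10 August 2020.
Opposition Stay Credit: +610 days → 12 April 2022.
Administrative Delay Adjustment: +577 days → 10 November 2023.
Applicant Delay Offset: −259 days → 24 February 2023.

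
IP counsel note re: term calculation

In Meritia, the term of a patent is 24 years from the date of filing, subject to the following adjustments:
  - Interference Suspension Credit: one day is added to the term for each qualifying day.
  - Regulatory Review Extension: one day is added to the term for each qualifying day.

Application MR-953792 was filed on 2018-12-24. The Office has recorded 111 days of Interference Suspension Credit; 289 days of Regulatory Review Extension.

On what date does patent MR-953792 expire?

January 28, 2044

Base term: filing date + 24 years → 24 December 2042.
Interference Suspension Credit: +111 days → 14 April 2043.
Regulatory Review Extension: +289 days → 28 January 2044.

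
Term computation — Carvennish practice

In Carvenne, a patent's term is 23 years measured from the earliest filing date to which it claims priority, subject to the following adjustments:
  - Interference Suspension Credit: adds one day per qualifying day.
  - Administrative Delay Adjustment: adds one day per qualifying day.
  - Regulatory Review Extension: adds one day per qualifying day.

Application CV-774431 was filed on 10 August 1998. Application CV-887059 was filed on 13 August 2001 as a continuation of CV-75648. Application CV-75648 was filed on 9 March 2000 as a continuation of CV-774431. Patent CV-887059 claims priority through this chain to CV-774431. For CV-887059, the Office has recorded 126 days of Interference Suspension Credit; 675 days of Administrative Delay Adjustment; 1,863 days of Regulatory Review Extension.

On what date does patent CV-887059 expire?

November 25, 2028

Earliest priority filing: 10 August 1998.
Base term: 10 August 1998 + 23 years → 10 August 2021.
Interference Suspension Credit: +126 days → 14 December 2021.
Administrative Delay Adjustment: +675 days → 20 October 2023.
Regulatory Review Extension: +1863 days → 25 November 2028.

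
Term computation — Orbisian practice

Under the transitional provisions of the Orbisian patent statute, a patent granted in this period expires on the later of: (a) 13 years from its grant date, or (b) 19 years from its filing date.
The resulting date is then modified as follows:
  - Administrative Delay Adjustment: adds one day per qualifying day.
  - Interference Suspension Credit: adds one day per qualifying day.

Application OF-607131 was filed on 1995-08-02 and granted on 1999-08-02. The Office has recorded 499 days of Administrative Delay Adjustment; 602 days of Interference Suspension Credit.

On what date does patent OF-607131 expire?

August 7, 2017

(a) grant + 13 years → 2 August 2012.
(b) filing + 19 years → 2 August 2014.
Later of the two: 2 August 2014.
Administrative Delay Adjustment: +499 days → 14 December 2015.
Interference Suspension Credit: +602 days → 7 August 2017.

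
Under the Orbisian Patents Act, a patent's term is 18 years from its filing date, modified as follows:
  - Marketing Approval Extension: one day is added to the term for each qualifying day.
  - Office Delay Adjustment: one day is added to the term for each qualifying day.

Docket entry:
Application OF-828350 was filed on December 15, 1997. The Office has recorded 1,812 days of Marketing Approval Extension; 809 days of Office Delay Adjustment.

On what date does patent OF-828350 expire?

February 17, 2023

Base term: filing date + 18 years → 15 December 2015.
Marketing Approval Extension: +1812 days → 30 November 2020.
Office Delay Adjustment: +809 days → 17 February 2023.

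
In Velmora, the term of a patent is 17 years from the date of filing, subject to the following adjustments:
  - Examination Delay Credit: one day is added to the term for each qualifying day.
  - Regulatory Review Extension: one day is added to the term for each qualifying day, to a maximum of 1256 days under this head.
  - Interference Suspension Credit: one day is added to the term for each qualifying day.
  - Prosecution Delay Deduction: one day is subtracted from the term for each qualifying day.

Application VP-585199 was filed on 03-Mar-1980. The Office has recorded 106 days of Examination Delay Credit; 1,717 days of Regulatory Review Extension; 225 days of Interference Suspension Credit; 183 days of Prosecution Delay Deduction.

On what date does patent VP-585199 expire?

Base term: filing date + 17 years → 3 March 1997.
Examination Delay Credit: +106 days → 17 June 1997.
Regulatory Review Extension: 1717 days claimed exceeds the 1256-day cap, so +1256 days → 24 November 2000.
Interference Suspension Credit: +225 days → 7 July 2001.
Prosecution Delay Deduction: −183 days → 5 January 2001.

January 5, 2001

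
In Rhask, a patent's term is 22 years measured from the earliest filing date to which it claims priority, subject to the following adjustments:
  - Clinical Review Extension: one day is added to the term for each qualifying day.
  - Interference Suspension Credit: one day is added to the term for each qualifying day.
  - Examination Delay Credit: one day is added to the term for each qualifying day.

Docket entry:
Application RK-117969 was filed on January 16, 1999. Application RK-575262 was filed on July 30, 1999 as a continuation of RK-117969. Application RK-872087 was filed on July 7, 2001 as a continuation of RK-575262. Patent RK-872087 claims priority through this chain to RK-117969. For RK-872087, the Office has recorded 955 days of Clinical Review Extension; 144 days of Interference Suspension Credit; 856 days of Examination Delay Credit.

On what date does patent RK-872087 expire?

May 25, 2026

Earliest priority filing: 16 January 1999.
Base term: 16 January 1999 + 22 years → 16 January 2021.
Clinical Review Extension: +955 days → 29 August 2023.
Interference Suspension Credit: +144 days → 20 January 2024.
Examination Delay Credit: +856 days → 25 May 2026.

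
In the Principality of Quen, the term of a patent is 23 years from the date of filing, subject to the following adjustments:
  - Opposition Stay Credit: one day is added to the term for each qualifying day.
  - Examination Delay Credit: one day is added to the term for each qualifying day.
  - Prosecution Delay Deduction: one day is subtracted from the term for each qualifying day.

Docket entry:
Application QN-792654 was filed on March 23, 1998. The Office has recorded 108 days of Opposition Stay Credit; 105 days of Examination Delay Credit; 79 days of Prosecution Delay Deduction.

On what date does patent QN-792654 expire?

Base term: filing date + 23 years → 23 March 2021.
Opposition Stay Credit: +108 days → 9 July 2021.
Examination Delay Credit: +105 days → 22 October 2021.
Prosecution Delay Deduction: −79 days → 4 August 2021.

2021-08-04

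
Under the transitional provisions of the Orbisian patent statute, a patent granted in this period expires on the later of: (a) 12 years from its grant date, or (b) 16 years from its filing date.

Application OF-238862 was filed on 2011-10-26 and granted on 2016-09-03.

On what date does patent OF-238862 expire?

(a) grant + 12 years → 3 September 2028.
(b) filing + 16 years → 26 October 2027.
Later of the two: 3 September 2028.

September 3, 2028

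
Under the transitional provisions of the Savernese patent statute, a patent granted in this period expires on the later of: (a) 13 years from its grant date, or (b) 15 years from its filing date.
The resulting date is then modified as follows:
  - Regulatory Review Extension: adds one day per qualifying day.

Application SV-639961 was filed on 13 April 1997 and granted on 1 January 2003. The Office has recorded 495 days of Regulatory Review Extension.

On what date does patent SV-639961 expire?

2017-05-10

(a) grant + 13 years → 1 January 2016.
(b) filing + 15 years → 13 April 2012.
Later of the two: 1 January 2016.
Regulatory Review Extension: +495 days → 10 May 2017.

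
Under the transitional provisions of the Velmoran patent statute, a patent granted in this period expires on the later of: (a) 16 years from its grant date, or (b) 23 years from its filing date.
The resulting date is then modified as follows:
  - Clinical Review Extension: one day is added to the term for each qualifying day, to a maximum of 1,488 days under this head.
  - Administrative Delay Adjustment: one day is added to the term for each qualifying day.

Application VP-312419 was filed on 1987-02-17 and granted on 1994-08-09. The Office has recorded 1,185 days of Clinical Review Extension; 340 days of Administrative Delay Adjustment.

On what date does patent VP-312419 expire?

2014-10-12

(a) grant + 16 years → 9 August 2010.
(b) filing + 23 years → 17 February 2010.
Later of the two: 9 August 2010.
Clinical Review Extension: 1185 days (within the 1488-day cap) → +1185 days → 6 November 2013.
Administrative Delay Adjustment: +340 days → 12 October 2014.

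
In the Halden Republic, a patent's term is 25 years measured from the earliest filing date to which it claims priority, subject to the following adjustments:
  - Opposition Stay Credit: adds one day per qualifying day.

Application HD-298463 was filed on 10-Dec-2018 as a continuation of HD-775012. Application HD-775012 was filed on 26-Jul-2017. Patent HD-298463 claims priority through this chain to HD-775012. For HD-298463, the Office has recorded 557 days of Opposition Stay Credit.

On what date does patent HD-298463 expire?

2044-02-03

Earliest priority filing: 26 July 2017.
Base term: 26 July 2017 + 25 years → 26 July 2042.
Opposition Stay Credit: +557 days → 3 February 2044.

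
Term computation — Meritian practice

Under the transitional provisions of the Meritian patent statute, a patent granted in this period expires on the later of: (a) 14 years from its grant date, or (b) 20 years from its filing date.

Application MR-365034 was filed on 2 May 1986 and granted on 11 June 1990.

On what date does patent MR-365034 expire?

2006-05-02

(a) grant + 14 years → 11 June 2004.
(b) filing + 20 years → 2 May 2006.
Later of the two: 2 May 2006.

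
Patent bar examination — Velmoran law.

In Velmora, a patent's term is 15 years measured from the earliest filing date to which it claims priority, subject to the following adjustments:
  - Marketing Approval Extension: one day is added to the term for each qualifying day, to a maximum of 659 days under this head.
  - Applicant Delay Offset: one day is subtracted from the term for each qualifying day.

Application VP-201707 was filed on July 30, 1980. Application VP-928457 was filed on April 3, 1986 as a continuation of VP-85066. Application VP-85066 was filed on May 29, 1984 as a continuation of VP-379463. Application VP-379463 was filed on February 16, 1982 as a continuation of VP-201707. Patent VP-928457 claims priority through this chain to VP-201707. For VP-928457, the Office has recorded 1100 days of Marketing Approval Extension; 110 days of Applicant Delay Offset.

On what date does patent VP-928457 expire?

Earliest priority filing: 30 July 1980.
Base term: 30 July 1980 + 15 years → 30 July 1995.
Marketing Approval Extension: 1100 days claimed exceeds the 659-day cap, so +659 days → 19 May 1997.
Applicant Delay Offset: −110 days → 29 January 1997.

January 29, 1997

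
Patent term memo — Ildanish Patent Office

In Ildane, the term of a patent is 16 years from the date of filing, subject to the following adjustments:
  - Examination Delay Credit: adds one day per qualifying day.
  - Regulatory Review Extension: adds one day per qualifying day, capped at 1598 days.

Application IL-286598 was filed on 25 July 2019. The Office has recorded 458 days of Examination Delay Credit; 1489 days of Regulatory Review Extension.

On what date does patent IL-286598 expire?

Base term: filing date + 16 years → 25 July 2035.
Examination Delay Credit: +458 days → 25 October 2036.
Regulatory Review Extension: 1489 days (within the 1598-day cap) → +1489 days → 22 November 2040.

November 22, 2040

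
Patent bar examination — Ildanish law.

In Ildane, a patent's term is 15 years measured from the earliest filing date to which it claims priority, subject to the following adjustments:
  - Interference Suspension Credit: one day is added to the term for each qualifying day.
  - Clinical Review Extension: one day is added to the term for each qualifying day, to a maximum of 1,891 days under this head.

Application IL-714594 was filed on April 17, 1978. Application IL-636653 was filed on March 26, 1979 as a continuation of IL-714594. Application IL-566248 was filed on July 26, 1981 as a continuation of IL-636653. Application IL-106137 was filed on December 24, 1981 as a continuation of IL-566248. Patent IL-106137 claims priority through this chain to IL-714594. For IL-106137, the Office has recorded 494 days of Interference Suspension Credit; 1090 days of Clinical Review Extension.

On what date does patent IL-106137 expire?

Earliest priority filing: 17 April 1978.
Base term: 17 April 1978 + 15 years → 17 April 1993.
Interference Suspension Credit: +494 days → 24 August 1994.
Clinical Review Extension: 1090 days (within the 1891-day cap) → +1090 days → 18 August 1997.

1997-08-18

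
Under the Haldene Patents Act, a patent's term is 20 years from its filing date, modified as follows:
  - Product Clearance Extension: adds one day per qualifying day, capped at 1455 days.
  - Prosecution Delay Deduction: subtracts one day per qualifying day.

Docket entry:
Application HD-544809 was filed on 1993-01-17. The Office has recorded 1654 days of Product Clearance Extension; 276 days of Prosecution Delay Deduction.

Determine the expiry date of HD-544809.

April 10, 2016

Base term: filing date + 20 years → 17 January 2013.
Product Clearance Extension: 1654 days claimed exceeds the 1455-day cap, so +1455 days → 11 January 2017.
Prosecution Delay Deduction: −276 days → 10 April 2016.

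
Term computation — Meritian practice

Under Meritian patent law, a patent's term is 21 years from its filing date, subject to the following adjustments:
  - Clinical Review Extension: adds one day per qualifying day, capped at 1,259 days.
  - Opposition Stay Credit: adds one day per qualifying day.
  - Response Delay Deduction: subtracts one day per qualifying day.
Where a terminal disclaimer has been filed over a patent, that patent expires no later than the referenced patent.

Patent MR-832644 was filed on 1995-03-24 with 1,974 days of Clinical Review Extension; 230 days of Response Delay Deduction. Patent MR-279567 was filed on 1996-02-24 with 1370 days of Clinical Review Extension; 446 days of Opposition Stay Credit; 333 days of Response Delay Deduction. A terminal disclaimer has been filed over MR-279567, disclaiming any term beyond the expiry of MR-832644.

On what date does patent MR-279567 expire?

Natural term of MR-279567:
  Base: filing + 21 years → 24 February 2017.
  Clinical Review Extension: 1370 days claimed exceeds the 1259-day cap, so +1259 days → 6 August 2020.
  Opposition Stay Credit: +446 days → 26 October 2021.
  Response Delay Deduction: −333 days → 27 November 2020.
Expiry of referenced patent MR-832644:
  Base: filing + 21 years → 24 March 2016.
  Clinical Review Extension: 1974 days claimed exceeds the 1259-day cap, so +1259 days → 4 September 2019.
  Response Delay Deduction: −230 days → 17 January 2019.
Terminal disclaimer: MR-279567 expires on the earlier of 27 November 2020 and 17 January 2019.

January 17, 2019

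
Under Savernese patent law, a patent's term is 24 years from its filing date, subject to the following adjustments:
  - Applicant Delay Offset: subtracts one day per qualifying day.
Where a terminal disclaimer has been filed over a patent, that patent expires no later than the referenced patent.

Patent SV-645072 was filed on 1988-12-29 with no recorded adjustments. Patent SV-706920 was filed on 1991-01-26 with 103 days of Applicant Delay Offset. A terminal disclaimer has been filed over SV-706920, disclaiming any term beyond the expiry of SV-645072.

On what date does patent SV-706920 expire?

December 29, 2012

Natural term of SV-706920:
  Base: filing + 24 years → 26 January 2015.
  Applicant Delay Offset: −103 days → 15 October 2014.
Expiry of referenced patent SV-645072:
  Base: filing + 24 years → 29 December 2012.
Terminal disclaimer: SV-706920 expires on the earlier of 15 October 2014 and 29 December 2012.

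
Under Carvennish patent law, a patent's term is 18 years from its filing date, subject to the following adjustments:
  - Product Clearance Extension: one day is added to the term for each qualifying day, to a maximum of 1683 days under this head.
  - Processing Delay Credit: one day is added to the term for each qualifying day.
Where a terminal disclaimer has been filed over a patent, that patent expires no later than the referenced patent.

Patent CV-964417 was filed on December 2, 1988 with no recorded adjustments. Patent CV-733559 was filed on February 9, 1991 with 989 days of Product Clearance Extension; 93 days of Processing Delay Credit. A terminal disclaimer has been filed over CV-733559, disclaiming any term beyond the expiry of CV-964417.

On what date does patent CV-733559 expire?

Natural term of CV-733559:
  Base: filing + 18 years → 9 February 2009.
  Product Clearance Extension: 989 days (within the 1683-day cap) → +989 days → 26 October 2011.
  Processing Delay Credit: +93 days → 27 January 2012.
Expiry of referenced patent CV-964417:
  Base: filing + 18 years → 2 December 2006.
Terminal disclaimer: CV-733559 expires on the earlier of 27 January 2012 and 2 December 2006.

2006-12-02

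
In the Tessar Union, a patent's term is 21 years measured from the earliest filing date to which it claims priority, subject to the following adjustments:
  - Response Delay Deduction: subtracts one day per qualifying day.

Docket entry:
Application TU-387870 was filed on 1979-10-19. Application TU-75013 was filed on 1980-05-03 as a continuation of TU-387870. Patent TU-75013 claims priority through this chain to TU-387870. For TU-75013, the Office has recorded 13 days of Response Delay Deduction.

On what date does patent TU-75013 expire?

October 6, 2000

Earliest priority filing: 19 October 1979.
Base term: 19 October 1979 + 21 years → 19 October 2000.
Response Delay Deduction: −13 days → 6 October 2000.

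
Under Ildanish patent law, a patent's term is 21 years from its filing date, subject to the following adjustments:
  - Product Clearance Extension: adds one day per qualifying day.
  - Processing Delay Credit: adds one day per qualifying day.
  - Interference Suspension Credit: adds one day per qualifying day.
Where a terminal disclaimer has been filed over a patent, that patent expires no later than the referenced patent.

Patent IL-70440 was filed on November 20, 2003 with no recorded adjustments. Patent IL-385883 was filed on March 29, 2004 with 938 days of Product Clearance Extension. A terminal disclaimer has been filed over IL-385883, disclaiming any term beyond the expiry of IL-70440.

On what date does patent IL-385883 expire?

November 20, 2024

Natural term of IL-385883:
  Base: filing + 21 years → 29 March 2025.
  Product Clearance Extension: +938 days → 23 October 2027.
Expiry of referenced patent IL-70440:
  Base: filing + 21 years → 20 November 2024.
Terminal disclaimer: IL-385883 expires on the earlier of 23 October 2027 and 20 November 2024.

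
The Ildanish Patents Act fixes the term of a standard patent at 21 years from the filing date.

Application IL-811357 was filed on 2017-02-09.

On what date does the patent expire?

Filing date + 21 years → 9 February 2038.

2038-02-09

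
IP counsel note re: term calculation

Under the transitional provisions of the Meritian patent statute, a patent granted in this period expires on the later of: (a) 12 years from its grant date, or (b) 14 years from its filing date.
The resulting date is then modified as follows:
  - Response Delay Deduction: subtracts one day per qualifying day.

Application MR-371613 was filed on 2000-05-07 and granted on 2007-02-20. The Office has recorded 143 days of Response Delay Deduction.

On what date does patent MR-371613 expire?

September 30, 2018

(a) grant + 12 years → 20 February 2019.
(b) filing + 14 years → 7 May 2014.
Later of the two: 20 February 2019.
Response Delay Deduction: −143 days → 30 September 2018.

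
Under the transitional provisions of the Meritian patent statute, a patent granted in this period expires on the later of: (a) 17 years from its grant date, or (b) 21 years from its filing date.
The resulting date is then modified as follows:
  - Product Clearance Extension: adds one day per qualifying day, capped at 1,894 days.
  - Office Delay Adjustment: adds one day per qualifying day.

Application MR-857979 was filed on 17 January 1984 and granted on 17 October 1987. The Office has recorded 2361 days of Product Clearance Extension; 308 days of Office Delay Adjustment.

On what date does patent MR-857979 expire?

(a) grant + 17 years → 17 October 2004.
(b) filing + 21 years → 17 January 2005.
Later of the two: 17 January 2005.
Product Clearance Extension: 2361 days claimed exceeds the 1894-day cap, so +1894 days → 26 March 2010.
Office Delay Adjustment: +308 days → 28 January 2011.

2011-01-28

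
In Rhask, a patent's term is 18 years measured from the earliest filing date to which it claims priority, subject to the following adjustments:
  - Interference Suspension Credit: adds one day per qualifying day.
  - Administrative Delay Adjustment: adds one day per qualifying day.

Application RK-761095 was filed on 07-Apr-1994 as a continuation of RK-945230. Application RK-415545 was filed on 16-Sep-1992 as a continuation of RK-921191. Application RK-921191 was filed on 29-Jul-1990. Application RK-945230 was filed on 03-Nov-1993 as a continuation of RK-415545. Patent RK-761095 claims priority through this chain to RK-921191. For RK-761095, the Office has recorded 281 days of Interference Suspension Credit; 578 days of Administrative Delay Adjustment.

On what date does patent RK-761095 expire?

December 5, 2010

Earliest priority filing: 29 July 1990.
Base term: 29 July 1990 + 18 years → 29 July 2008.
Interference Suspension Credit: +281 days → 6 May 2009.
Administrative Delay Adjustment: +578 days → 5 December 2010.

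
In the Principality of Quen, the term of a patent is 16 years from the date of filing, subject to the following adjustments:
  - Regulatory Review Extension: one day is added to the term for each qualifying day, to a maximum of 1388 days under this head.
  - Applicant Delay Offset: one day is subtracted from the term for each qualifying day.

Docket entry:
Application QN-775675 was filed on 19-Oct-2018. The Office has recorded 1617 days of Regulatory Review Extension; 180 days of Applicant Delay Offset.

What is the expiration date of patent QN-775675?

2038-02-08

Base term: filing date + 16 years → 19 October 2034.
Regulatory Review Extension: 1617 days claimed exceeds the 1388-day cap, so +1388 days → 7 August 2038.
Applicant Delay Offset: −180 days → 8 February 2038.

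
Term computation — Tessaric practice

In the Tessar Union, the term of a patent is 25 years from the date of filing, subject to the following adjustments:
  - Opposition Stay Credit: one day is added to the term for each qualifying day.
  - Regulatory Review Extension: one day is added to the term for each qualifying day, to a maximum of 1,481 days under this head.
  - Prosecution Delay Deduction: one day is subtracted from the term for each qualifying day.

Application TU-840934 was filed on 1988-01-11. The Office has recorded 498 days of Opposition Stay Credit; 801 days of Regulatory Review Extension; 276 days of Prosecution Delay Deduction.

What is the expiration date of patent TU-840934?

Base term: filing date + 25 years → 11 January 2013.
Opposition Stay Credit: +498 days → 24 May 2014.
Regulatory Review Extension: 801 days (within the 1481-day cap) → +801 days → 2 August 2016.
Prosecution Delay Deduction: −276 days → 31 October 2015.

October 31, 2015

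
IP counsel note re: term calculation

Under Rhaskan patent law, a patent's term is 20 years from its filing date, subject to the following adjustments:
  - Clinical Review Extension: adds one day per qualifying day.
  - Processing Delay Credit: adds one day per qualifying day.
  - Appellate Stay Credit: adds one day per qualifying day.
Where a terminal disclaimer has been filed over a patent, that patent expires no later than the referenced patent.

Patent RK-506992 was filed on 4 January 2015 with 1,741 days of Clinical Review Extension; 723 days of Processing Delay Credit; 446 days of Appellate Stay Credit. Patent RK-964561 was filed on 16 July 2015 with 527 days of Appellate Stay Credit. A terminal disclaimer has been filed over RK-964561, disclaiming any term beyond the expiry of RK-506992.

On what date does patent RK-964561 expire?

December 24, 2036

Natural term of RK-964561:
  Base: filing + 20 years → 16 July 2035.
  Appellate Stay Credit: +527 days → 24 December 2036.
Expiry of referenced patent RK-506992:
  Base: filing + 20 years → 4 January 2035.
  Clinical Review Extension: +1741 days → 11 October 2039.
  Processing Delay Credit: +723 days → 3 October 2041.
  Appellate Stay Credit: +446 days → 23 December 2042.
Terminal disclaimer: RK-964561 expires on the earlier of 24 December 2036 and 23 December 2042.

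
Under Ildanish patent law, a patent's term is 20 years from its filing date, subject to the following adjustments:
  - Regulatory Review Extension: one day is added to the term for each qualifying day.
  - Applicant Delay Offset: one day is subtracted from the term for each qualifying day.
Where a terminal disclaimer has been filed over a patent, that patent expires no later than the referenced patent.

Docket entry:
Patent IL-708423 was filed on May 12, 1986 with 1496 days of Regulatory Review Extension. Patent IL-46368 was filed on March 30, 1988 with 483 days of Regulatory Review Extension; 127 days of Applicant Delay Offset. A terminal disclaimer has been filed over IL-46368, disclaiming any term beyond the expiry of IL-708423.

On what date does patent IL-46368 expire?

March 21, 2009

Natural term of IL-46368:
  Base: filing + 20 years → 30 March 2008.
  Regulatory Review Extension: +483 days → 26 July 2009.
  Applicant Delay Offset: −127 days → 21 March 2009.
Expiry of referenced patent IL-708423:
  Base: filing + 20 years → 12 May 2006.
  Regulatory Review Extension: +1496 days → 16 June 2010.
Terminal disclaimer: IL-46368 expires on the earlier of 21 March 2009 and 16 June 2010.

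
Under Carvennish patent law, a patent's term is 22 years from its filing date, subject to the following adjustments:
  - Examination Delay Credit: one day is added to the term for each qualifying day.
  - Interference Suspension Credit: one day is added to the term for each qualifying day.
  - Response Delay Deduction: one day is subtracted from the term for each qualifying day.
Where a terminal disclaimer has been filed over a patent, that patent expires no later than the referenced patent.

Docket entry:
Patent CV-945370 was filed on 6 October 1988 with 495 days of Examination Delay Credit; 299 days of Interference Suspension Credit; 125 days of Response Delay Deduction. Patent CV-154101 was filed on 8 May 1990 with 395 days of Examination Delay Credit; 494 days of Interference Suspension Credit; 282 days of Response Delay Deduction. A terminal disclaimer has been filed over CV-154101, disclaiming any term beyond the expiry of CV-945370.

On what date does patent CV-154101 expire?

Natural term of CV-154101:
  Base: filing + 22 years → 8 May 2012.
  Examination Delay Credit: +395 days → 7 June 2013.
  Interference Suspension Credit: +494 days → 14 October 2014.
  Response Delay Deduction: −282 days → 5 January 2014.
Expiry of referenced patent CV-945370:
  Base: filing + 22 years → 6 October 2010.
  Examination Delay Credit: +495 days → 13 February 2012.
  Interference Suspension Credit: +299 days → 8 December 2012.
  Response Delay Deduction: −125 days → 5 August 2012.
Terminal disclaimer: CV-154101 expires on the earlier of 5 January 2014 and 5 August 2012.

2012-08-05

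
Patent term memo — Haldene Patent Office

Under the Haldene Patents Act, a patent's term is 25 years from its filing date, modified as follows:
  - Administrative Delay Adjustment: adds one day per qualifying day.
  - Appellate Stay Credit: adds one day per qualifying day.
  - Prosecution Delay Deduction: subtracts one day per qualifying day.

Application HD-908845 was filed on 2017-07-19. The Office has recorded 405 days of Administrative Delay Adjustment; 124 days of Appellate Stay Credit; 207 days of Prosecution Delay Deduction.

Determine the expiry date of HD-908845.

June 6, 2043

Base term: filing date + 25 years → 19 July 2042.
Administrative Delay Adjustment: +405 days → 28 August 2043.
Appellate Stay Credit: +124 days → 30 December 2043.
Prosecution Delay Deduction: −207 days → 6 June 2043.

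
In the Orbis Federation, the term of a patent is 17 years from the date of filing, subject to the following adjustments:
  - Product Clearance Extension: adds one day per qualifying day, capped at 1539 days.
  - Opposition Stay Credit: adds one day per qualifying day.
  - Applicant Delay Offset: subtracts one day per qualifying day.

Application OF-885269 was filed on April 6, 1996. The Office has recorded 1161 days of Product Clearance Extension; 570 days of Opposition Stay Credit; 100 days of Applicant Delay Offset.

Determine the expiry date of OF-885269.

Base term: filing date + 17 years → 6 April 2013.
Product Clearance Extension: 1161 days (within the 1539-day cap) → +1161 days → 10 June 2016.
Opposition Stay Credit: +570 days → 1 January 2018.
Applicant Delay Offset: −100 days → 23 September 2017.

September 23, 2017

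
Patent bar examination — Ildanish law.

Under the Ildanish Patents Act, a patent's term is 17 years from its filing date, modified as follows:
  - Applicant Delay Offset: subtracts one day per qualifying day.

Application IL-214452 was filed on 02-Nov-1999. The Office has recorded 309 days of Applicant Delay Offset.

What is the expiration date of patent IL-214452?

December 29, 2015

Base term: filing date + 17 years → 2 November 2016.
Applicant Delay Offset: −309 days → 29 December 2015.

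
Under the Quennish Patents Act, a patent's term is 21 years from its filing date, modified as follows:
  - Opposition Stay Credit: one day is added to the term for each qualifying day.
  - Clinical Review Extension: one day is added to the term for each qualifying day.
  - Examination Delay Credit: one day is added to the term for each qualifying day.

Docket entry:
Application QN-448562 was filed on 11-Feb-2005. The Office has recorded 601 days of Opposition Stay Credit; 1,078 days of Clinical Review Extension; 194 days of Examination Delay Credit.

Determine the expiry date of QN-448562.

Base term: filing date + 21 years → 11 February 2026.
Opposition Stay Credit: +601 days → 5 October 2027.
Clinical Review Extension: +1078 days → 17 September 2030.
Examination Delay Credit: +194 days → 30 March 2031.

2031-03-30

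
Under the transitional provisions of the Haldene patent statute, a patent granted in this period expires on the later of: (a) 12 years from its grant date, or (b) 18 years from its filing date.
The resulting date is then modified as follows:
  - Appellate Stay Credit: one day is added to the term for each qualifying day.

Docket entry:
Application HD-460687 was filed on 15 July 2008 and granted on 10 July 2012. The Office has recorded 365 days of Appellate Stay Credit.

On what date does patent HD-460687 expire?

(a) grant + 12 years → 10 July 2024.
(b) filing + 18 years → 15 July 2026.
Later of the two: 15 July 2026.
Appellate Stay Credit: +365 days → 15 July 2027.

2027-07-15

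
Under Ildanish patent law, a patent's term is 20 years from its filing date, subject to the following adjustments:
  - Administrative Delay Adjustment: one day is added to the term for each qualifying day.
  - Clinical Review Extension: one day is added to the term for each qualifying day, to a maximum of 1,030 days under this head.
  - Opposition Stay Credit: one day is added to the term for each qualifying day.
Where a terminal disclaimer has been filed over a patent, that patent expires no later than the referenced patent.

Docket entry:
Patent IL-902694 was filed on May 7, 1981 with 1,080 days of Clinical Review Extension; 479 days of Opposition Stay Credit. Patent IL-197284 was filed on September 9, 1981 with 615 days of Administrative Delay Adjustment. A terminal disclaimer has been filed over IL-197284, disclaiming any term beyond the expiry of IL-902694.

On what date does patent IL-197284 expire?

2003-05-17

Natural term of IL-197284:
  Base: filing + 20 years → 9 September 2001.
  Administrative Delay Adjustment: +615 days → 17 May 2003.
Expiry of referenced patent IL-902694:
  Base: filing + 20 years → 7 May 2001.
  Clinical Review Extension: 1080 days claimed exceeds the 1030-day cap, so +1030 days → 2 March 2004.
  Opposition Stay Credit: +479 days → 24 June 2005.
Terminal disclaimer: IL-197284 expires on the earlier of 17 May 2003 and 24 June 2005.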